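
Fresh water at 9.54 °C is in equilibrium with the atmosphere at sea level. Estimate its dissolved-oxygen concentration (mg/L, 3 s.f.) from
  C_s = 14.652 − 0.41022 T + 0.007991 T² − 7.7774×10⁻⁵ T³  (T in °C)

C_s = 14.652 − 0.41022×9.54 + 0.007991×9.54² − 7.7774×10⁻⁵×9.54³ = 11.40 mg/L.

C_s ≈ 11.4 mg/L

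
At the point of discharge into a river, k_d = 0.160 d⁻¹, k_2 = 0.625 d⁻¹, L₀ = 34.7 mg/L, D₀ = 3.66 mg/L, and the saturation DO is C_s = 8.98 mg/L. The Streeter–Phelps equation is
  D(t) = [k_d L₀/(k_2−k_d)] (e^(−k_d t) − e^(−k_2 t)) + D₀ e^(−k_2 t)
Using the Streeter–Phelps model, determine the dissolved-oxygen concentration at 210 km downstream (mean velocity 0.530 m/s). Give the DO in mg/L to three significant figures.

DO ≈ 3.72 mg/L

Travel time t = x/v = 210 km / (0.530 m/s) = 210000 m / 0.530 m/s = 396200 s = 4.586 d.
k_d L₀/(k_2−k_d) = 0.160×34.7/(0.625−0.160) = 5.552/0.4650 = 11.94 mg/L.
e^(−k_d t) = e^(−0.160×4.586) = 0.4801; e^(−k_2 t) = e^(−0.625×4.586) = 0.05691.
D = 11.94 × (0.4801 − 0.05691) + 3.66 × 0.05691 = 5.053 + 0.2083 = 5.261 mg/L.
DO = C_s − D = 8.98 − 5.261 = 3.719 mg/L.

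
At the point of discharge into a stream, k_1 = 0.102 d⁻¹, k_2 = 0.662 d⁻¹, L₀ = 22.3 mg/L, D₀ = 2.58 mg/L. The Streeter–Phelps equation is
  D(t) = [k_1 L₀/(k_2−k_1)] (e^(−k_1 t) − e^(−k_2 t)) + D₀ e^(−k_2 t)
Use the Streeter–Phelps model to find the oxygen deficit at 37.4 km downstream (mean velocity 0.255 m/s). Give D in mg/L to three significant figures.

Travel time t = x/v = 37.4 km / (0.255 m/s) = 37400 m / 0.255 m/s = 146700 s = 1.698 d.
k_1 L₀/(k_2−k_1) = 0.102×22.3/(0.662−0.102) = 2.275/0.5600 = 4.062 mg/L.
e^(−k_1 t) = e^(−0.102×1.698) = 0.8410; e^(−k_2 t) = e^(−0.662×1.698) = 0.3251.
D = 4.062 × (0.8410 − 0.3251) + 2.58 × 0.3251 = 2.096 + 0.8386 = 2.934 mg/L.

D ≈ 2.93 mg/L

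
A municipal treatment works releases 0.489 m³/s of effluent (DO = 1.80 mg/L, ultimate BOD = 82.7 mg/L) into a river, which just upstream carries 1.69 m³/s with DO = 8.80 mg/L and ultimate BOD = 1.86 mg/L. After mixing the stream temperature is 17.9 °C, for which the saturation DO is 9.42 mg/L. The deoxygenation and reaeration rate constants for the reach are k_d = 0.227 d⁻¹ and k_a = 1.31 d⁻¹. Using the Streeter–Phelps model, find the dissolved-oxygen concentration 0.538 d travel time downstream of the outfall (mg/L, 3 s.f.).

Mixed DO = (1.69×8.80 + 0.489×1.80)/(1.69+0.489) = 15.75/2.179 = 7.229 mg/L.
Mixed L₀ = (1.69×1.86 + 0.489×82.7)/(2.179) = 43.58/2.179 = 20.00 mg/L.
Initial deficit D₀ = C_s − DO₀ = 9.42 − 7.229 = 2.191 mg/L.
D(0.538) = [0.227×20.00/(1.31−0.227)](e^(−0.227×0.538) − e^(−1.31×0.538)) + 2.191 e^(−1.31×0.538)
= 4.192 × (0.8850 − 0.4942) + 2.191 × 0.4942 = 2.721 mg/L.
DO = 9.42 − 2.721 = 6.699 mg/L.

DO ≈ 6.70 mg/L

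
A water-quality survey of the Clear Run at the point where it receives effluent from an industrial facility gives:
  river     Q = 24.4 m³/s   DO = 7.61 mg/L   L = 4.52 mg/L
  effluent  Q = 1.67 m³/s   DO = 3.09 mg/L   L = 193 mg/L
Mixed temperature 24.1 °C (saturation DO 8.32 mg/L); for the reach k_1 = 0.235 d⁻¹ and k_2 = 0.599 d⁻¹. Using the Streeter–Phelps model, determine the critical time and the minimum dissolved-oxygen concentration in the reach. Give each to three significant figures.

t_c ≈ 2.30 d; minimum DO ≈ 4.53 mg/L

Mixed DO = (24.4×7.61 + 1.67×3.09)/(24.4+1.67) = 190.8/26.07 = 7.320 mg/L.
Mixed L₀ = (24.4×4.52 + 1.67×193)/(26.07) = 432.6/26.07 = 16.59 mg/L.
Initial deficit D₀ = C_s − DO₀ = 8.32 − 7.320 = 0.9995 mg/L.
t_c = (1/0.3640) ln[(0.599/0.235)(1 − 0.9995×0.3640/(0.235×16.59))] = 2.747 × ln(2.311) = 2.301 d.
D_c = (0.235/0.599) × 16.59 × e^(−0.235×2.301) = 0.3923 × 16.59 × 0.5823 = 3.791 mg/L.
Minimum DO = 8.32 − 3.791 = 4.529 mg/L.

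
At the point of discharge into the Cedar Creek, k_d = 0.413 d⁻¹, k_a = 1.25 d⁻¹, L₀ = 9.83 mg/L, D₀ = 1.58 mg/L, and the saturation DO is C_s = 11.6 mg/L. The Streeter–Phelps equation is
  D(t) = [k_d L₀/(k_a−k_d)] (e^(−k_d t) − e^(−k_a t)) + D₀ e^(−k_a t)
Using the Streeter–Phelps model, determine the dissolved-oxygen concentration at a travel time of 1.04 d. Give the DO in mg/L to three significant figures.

k_d L₀/(k_a−k_d) = 0.413×9.83/(1.25−0.413) = 4.060/0.8370 = 4.850 mg/L.
e^(−k_d t) = e^(−0.413×1.040) = 0.6508; e^(−k_a t) = e^(−1.25×1.040) = 0.2725.
D = 4.850 × (0.6508 − 0.2725) + 1.58 × 0.2725 = 1.835 + 0.4306 = 2.265 mg/L.
DO = C_s − D = 11.6 − 2.265 = 9.335 mg/L.

DO ≈ 9.33 mg/L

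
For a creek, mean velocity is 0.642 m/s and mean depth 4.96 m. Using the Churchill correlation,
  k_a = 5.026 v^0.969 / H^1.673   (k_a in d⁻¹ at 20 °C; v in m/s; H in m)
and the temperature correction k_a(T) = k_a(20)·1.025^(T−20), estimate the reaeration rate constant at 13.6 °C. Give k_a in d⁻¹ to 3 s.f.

k_a ≈ 0.192 d⁻¹

k_a(20) = 5.026 × 0.642^0.969 / 4.96^1.673 = 5.026 × 0.6509 / 14.57 = 0.2245 d⁻¹.
k_a(13.6) = 0.2245 × 1.025^(13.6−20) = 0.2245 × 0.8538 = 0.1917 d⁻¹.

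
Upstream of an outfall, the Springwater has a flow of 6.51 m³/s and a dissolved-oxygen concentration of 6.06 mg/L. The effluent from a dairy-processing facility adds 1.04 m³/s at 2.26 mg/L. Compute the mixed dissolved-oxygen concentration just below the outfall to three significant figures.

Flow-weighted mixing: C = (Q_r C_r + Q_w C_w)/(Q_r + Q_w)
= (6.51×6.06 + 1.04×2.26)/(6.51 + 1.04) = 41.80/7.550 = 5.537 mg/L.

5.54 mg/L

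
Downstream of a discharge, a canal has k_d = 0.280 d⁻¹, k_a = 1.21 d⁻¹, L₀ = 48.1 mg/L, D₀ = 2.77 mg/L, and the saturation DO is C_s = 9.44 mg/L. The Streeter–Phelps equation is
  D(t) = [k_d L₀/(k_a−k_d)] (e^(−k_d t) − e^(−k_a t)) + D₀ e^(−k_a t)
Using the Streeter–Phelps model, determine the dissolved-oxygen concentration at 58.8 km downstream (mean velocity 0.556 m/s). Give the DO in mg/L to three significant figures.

Travel time t = x/v = 58.8 km / (0.556 m/s) = 58800 m / 0.556 m/s = 105800 s = 1.224 d.
k_d L₀/(k_a−k_d) = 0.280×48.1/(1.21−0.280) = 13.47/0.9300 = 14.48 mg/L.
e^(−k_d t) = e^(−0.280×1.224) = 0.7098; e^(−k_a t) = e^(−1.21×1.224) = 0.2274.
D = 14.48 × (0.7098 − 0.2274) + 2.77 × 0.2274 = 6.987 + 0.6299 = 7.616 mg/L.
DO = C_s − D = 9.44 − 7.616 = 1.824 mg/L.

DO ≈ 1.82 mg/L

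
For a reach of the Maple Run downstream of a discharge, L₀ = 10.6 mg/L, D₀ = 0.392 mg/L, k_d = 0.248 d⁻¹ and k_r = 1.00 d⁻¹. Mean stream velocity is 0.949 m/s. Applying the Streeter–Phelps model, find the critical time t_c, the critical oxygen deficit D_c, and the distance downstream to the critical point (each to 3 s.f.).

t_c ≈ 1.70 d; D_c ≈ 1.73 mg/L; x_c ≈ 139 km

With k_r/k_d = 4.032 and 1 − D₀(k_r−k_d)/(k_d L₀) = 0.8879,
t_c = ln(4.032 × 0.8879) / (1.00 − 0.248) = ln(3.580) / 0.7520 = 1.275/0.7520 = 1.696 d.
L(t_c) = L₀ e^(−k_d t_c) = 10.6 × 0.6566 = 6.960 mg/L, and at the critical point k_r D_c = k_d L, so D_c = (0.248/1.00) × 6.960 = 1.726 mg/L.
x_c = v t_c = 0.949 m/s × 1.696 d × 86400 s/d = 139100 m ≈ 139 km.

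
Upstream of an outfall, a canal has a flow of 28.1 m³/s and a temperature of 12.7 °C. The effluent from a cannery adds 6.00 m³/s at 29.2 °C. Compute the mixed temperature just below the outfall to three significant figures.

15.6 °C

Flow-weighted mixing: C = (Q_r C_r + Q_w C_w)/(Q_r + Q_w)
= (28.1×12.7 + 6.00×29.2)/(28.1 + 6.00) = 532.1/34.10 = 15.60 °C.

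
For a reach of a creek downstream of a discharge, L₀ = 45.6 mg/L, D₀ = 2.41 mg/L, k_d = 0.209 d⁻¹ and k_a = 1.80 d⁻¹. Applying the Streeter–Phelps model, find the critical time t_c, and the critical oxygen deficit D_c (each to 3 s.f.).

t_c ≈ 1.03 d; D_c ≈ 4.27 mg/L

t_c = [1/(k_a−k_d)] ln[(k_a/k_d)(1 − D₀(k_a−k_d)/(k_d L₀))]
= [1/(1.80−0.209)] ln[(1.80/0.209)(1 − 2.41×1.591/(0.209×45.6))]
= (1/1.591) ln[8.612 × 0.5977] = 0.6285 × ln(5.147) = 0.6285 × 1.639 = 1.030 d.
D_c = (k_d/k_a) L₀ e^(−k_d t_c) = (0.209/1.80) × 45.6 × e^(−0.209×1.030) = 0.1161 × 45.6 × 0.8063 = 4.269 mg/L.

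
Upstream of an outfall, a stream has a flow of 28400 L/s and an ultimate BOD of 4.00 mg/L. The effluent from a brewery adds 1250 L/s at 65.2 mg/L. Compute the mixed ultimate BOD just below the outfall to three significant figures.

Flow-weighted mixing: C = (Q_r C_r + Q_w C_w)/(Q_r + Q_w)
= (28400×4.00 + 1250×65.2)/(28400 + 1250) = 195100/29650 = 6.580 mg/L.

6.58 mg/L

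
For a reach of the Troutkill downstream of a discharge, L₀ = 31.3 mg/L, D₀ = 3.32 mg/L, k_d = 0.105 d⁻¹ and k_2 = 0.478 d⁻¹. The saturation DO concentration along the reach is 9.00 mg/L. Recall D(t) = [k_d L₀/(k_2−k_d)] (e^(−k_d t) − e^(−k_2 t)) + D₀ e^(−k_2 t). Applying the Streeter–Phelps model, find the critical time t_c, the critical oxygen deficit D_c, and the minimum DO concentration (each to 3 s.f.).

t_c = [1/(k_2−k_d)] ln[(k_2/k_d)(1 − D₀(k_2−k_d)/(k_d L₀))]
= [1/(0.478−0.105)] ln[(0.478/0.105)(1 − 3.32×0.3730/(0.105×31.3))]
= (1/0.3730) ln[4.552 × 0.6232] = 2.681 × ln(2.837) = 2.681 × 1.043 = 2.796 d.
L(t_c) = L₀ e^(−k_d t_c) = 31.3 × 0.7456 = 23.34 mg/L, and at the critical point k_2 D_c = k_d L, so D_c = (0.105/0.478) × 23.34 = 5.127 mg/L.
Minimum DO = C_s − D_c = 9.00 − 5.127 = 3.873 mg/L.

t_c ≈ 2.80 d; D_c ≈ 5.13 mg/L; min DO ≈ 3.87 mg/L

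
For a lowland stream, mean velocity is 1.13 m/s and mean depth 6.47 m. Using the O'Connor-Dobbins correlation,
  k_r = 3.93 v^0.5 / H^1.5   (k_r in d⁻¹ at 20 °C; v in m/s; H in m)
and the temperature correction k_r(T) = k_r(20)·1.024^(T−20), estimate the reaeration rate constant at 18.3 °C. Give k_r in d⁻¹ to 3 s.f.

k_r(20) = 3.93 × 1.13^0.5 / 6.47^1.5 = 3.93 × 1.063 / 16.46 = 0.2538 d⁻¹.
k_r(18.3) = 0.2538 × 1.024^(18.3−20) = 0.2538 × 0.9605 = 0.2438 d⁻¹.

k_r ≈ 0.244 d⁻¹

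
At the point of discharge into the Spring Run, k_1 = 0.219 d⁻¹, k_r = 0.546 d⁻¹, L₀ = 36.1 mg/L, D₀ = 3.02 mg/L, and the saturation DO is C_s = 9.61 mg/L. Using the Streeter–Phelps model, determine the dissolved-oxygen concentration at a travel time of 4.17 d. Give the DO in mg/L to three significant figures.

k_1 L₀/(k_r−k_1) = 0.219×36.1/(0.546−0.219) = 7.906/0.3270 = 24.18 mg/L.
e^(−k_1 t) = e^(−0.219×4.170) = 0.4012; e^(−k_r t) = e^(−0.546×4.170) = 0.1026.
D = 24.18 × (0.4012 − 0.1026) + 3.02 × 0.1026 = 7.220 + 0.3099 = 7.530 mg/L.
DO = C_s − D = 9.61 − 7.530 = 2.080 mg/L.

DO ≈ 2.08 mg/L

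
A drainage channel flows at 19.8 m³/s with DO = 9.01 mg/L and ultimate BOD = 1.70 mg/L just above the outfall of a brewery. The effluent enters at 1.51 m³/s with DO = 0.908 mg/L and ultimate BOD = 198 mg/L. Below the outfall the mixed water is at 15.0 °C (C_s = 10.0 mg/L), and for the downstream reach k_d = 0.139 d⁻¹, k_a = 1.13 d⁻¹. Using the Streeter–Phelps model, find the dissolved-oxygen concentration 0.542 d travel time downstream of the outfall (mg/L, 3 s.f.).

DO ≈ 8.31 mg/L

Mixed DO = (19.8×9.01 + 1.51×0.908)/(19.8+1.51) = 179.8/21.31 = 8.436 mg/L.
Mixed L₀ = (19.8×1.70 + 1.51×198)/(21.31) = 332.6/21.31 = 15.61 mg/L.
Initial deficit D₀ = C_s − DO₀ = 10.0 − 8.436 = 1.564 mg/L.
D(0.542) = [0.139×15.61/(1.13−0.139)](e^(−0.139×0.542) − e^(−1.13×0.542)) + 1.564 e^(−1.13×0.542)
= 2.189 × (0.9274 − 0.5420) + 1.564 × 0.5420 = 1.692 mg/L.
DO = 10.0 − 1.692 = 8.308 mg/L.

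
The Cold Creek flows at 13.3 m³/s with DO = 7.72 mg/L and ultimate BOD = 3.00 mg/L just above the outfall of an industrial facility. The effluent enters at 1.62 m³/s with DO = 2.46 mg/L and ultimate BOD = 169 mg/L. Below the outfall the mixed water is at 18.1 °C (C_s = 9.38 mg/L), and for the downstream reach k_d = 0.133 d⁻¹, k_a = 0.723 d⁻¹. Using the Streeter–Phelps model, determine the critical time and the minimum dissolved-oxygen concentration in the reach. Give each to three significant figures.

Mixed DO = (13.3×7.72 + 1.62×2.46)/(13.3+1.62) = 106.7/14.92 = 7.149 mg/L.
Mixed L₀ = (13.3×3.00 + 1.62×169)/(14.92) = 313.7/14.92 = 21.02 mg/L.
Initial deficit D₀ = C_s − DO₀ = 9.38 − 7.149 = 2.231 mg/L.
t_c = (1/0.5900) ln[(0.723/0.133)(1 − 2.231×0.5900/(0.133×21.02))] = 1.695 × ln(2.877) = 1.791 d.
D_c = (0.133/0.723) × 21.02 × e^(−0.133×1.791) = 0.1840 × 21.02 × 0.7880 = 3.048 mg/L.
Minimum DO = 9.38 − 3.048 = 6.332 mg/L.

t_c ≈ 1.79 d; minimum DO ≈ 6.33 mg/L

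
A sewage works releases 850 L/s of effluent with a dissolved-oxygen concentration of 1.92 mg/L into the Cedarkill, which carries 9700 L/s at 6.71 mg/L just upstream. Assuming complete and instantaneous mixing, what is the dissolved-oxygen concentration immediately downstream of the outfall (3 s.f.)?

Flow-weighted mixing: C = (Q_r C_r + Q_w C_w)/(Q_r + Q_w)
= (9700×6.71 + 850×1.92)/(9700 + 850) = 66720/10550 = 6.324 mg/L.

6.32 mg/L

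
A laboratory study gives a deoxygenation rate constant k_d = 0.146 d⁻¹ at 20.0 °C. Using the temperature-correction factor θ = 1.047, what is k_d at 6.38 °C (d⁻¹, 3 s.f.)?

k_d(T₂) = k_d(T₁) · θ^(T₂−T₁) = 0.146 × 1.047^(6.38−20.0)
= 0.146 × 1.047^-13.6 = 0.146 × 0.5350 = 0.07811 d⁻¹.

k_d ≈ 0.0781 d⁻¹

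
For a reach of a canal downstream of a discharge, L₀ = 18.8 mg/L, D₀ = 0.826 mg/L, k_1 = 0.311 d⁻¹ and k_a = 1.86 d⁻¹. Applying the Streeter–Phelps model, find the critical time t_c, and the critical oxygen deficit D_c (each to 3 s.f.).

With k_a/k_1 = 5.981 and 1 − D₀(k_a−k_1)/(k_1 L₀) = 0.7812,
t_c = ln(5.981 × 0.7812) / (1.86 − 0.311) = ln(4.672) / 1.549 = 1.542/1.549 = 0.9952 d.
L(t_c) = L₀ e^(−k_1 t_c) = 18.8 × 0.7338 = 13.80 mg/L, and at the critical point k_a D_c = k_1 L, so D_c = (0.311/1.86) × 13.80 = 2.307 mg/L.

t_c ≈ 0.995 d; D_c ≈ 2.31 mg/L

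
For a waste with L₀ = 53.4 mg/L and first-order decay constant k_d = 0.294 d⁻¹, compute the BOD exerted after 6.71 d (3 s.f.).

y ≈ 46.0 mg/L

y_t = L₀(1 − e^(−k_d t)) = 53.4 × (1 − e^(−0.294×6.71))
= 53.4 × (1 − 0.1391) = 53.4 × 0.8609 = 45.97 mg/L.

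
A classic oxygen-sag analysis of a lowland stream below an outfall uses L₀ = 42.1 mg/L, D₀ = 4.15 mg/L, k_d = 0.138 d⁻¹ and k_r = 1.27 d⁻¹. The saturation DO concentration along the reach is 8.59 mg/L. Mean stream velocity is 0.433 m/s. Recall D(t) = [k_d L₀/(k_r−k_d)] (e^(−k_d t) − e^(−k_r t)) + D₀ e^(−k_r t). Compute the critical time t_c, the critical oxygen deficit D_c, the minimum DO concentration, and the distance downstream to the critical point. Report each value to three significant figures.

At the critical point dD/dt = 0, so k_d L₀ e^(−k_d t) = k_r D. Substituting D(t) from the Streeter–Phelps equation and solving for t gives
t_c = ln[(k_r/k_d)(1 − D₀(k_r−k_d)/(k_d L₀))] / (k_r−k_d).
Here k_r−k_d = 1.132 d⁻¹ and 1 − D₀(k_r−k_d)/(k_d L₀) = 1 − 4.15×1.132/(0.138×42.1) = 0.1914, so
t_c = ln(9.203 × 0.1914) / 1.132 = 0.5661 / 1.132 = 0.5001 d.
D_c = (k_d/k_r) L₀ e^(−k_d t_c) = (0.138/1.27) × 42.1 × e^(−0.138×0.5001) = 0.1087 × 42.1 × 0.9333 = 4.270 mg/L.
Minimum DO = C_s − D_c = 8.59 − 4.270 = 4.320 mg/L.
x_c = v t_c = 0.433 m/s × 0.5001 d × 86400 s/d = 18710 m ≈ 18.7 km.

t_c ≈ 0.500 d; D_c ≈ 4.27 mg/L; min DO ≈ 4.32 mg/L; x_c ≈ 18.7 km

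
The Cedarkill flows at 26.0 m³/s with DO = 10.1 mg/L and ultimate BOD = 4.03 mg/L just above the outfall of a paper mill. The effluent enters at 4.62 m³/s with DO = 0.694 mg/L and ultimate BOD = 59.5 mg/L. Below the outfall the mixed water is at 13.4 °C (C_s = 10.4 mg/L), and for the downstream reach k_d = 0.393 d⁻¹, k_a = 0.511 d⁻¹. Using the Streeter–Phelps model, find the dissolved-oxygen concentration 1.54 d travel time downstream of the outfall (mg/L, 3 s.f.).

DO ≈ 5.87 mg/L

Mixed DO = (26.0×10.1 + 4.62×0.694)/(26.0+4.62) = 265.8/30.62 = 8.681 mg/L.
Mixed L₀ = (26.0×4.03 + 4.62×59.5)/(30.62) = 379.7/30.62 = 12.40 mg/L.
Initial deficit D₀ = C_s − DO₀ = 10.4 − 8.681 = 1.719 mg/L.
D(1.54) = [0.393×12.40/(0.511−0.393)](e^(−0.393×1.54) − e^(−0.511×1.54)) + 1.719 e^(−0.511×1.54)
= 41.30 × (0.5460 − 0.4552) + 1.719 × 0.4552 = 4.529 mg/L.
DO = 10.4 − 4.529 = 5.871 mg/L.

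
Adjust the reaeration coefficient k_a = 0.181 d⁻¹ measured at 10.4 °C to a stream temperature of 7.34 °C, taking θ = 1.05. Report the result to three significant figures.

k_a(T₂) = k_a(T₁) · θ^(T₂−T₁) = 0.181 × 1.05^(7.34−10.4)
= 0.181 × 1.05^-3.06 = 0.181 × 0.8613 = 0.1559 d⁻¹.

k_a ≈ 0.156 d⁻¹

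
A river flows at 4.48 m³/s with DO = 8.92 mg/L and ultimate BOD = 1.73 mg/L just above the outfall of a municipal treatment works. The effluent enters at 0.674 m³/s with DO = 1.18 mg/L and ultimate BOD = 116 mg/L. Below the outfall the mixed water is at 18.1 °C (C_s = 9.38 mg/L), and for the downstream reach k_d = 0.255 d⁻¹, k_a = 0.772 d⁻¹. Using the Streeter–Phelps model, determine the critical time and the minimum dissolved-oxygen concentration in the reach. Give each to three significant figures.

Mixed DO = (4.48×8.92 + 0.674×1.18)/(4.48+0.674) = 40.76/5.154 = 7.908 mg/L.
Mixed L₀ = (4.48×1.73 + 0.674×116)/(5.154) = 85.93/5.154 = 16.67 mg/L.
Initial deficit D₀ = C_s − DO₀ = 9.38 − 7.908 = 1.472 mg/L.
t_c = (1/0.5170) ln[(0.772/0.255)(1 − 1.472×0.5170/(0.255×16.67))] = 1.934 × ln(2.485) = 1.761 d.
D_c = (0.255/0.772) × 16.67 × e^(−0.255×1.761) = 0.3303 × 16.67 × 0.6382 = 3.515 mg/L.
Minimum DO = 9.38 − 3.515 = 5.865 mg/L.

t_c ≈ 1.76 d; minimum DO ≈ 5.87 mg/L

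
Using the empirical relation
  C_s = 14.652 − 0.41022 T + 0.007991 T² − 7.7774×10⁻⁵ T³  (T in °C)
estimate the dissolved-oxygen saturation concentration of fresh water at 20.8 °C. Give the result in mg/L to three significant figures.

C_s = 14.652 − 0.41022×20.8 + 0.007991×20.8² − 7.7774×10⁻⁵×20.8³ = 8.877 mg/L.

C_s ≈ 8.88 mg/L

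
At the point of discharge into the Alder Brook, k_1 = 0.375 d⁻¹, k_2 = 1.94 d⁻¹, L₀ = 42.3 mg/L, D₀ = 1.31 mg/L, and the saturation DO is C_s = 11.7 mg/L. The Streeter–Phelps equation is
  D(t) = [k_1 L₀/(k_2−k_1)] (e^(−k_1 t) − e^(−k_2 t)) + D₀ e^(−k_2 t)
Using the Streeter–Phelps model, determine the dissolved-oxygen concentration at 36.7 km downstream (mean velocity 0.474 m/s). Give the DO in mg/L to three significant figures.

Travel time t = x/v = 36.7 km / (0.474 m/s) = 36700 m / 0.474 m/s = 77430 s = 0.8961 d.
k_1 L₀/(k_2−k_1) = 0.375×42.3/(1.94−0.375) = 15.86/1.565 = 10.14 mg/L.
e^(−k_1 t) = e^(−0.375×0.8961) = 0.7146; e^(−k_2 t) = e^(−1.94×0.8961) = 0.1758.
D = 10.14 × (0.7146 − 0.1758) + 1.31 × 0.1758 = 5.461 + 0.2303 = 5.691 mg/L.
DO = C_s − D = 11.7 − 5.691 = 6.009 mg/L.

DO ≈ 6.01 mg/L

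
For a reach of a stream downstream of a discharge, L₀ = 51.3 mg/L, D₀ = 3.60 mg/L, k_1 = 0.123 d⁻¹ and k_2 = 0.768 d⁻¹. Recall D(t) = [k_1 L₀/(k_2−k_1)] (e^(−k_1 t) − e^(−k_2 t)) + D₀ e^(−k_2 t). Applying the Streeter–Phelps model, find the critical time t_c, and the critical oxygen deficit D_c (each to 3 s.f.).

t_c ≈ 2.13 d; D_c ≈ 6.32 mg/L

With k_2/k_1 = 6.244 and 1 − D₀(k_2−k_1)/(k_1 L₀) = 0.6320,
t_c = ln(6.244 × 0.6320) / (0.768 − 0.123) = ln(3.946) / 0.6450 = 1.373/0.6450 = 2.128 d.
L(t_c) = L₀ e^(−k_1 t_c) = 51.3 × 0.7697 = 39.48 mg/L, and at the critical point k_2 D_c = k_1 L, so D_c = (0.123/0.768) × 39.48 = 6.324 mg/L.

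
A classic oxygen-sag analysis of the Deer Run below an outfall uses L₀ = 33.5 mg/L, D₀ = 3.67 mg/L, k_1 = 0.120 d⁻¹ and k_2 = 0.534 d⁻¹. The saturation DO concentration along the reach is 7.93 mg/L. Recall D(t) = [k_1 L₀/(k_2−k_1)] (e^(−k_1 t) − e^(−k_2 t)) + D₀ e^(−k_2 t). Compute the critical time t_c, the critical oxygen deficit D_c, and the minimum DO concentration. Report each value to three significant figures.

t_c ≈ 2.46 d; D_c ≈ 5.60 mg/L; min DO ≈ 2.33 mg/L

With k_2/k_1 = 4.450 and 1 − D₀(k_2−k_1)/(k_1 L₀) = 0.6220,
t_c = ln(4.450 × 0.6220) / (0.534 − 0.120) = ln(2.768) / 0.4140 = 1.018/0.4140 = 2.459 d.
D_c = (k_1/k_2) L₀ e^(−k_1 t_c) = (0.120/0.534) × 33.5 × e^(−0.120×2.459) = 0.2247 × 33.5 × 0.7444 = 5.604 mg/L.
Minimum DO = C_s − D_c = 7.93 − 5.604 = 2.326 mg/L.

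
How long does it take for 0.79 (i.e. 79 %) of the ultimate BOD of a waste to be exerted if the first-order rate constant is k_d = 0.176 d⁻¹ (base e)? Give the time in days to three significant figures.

t ≈ 8.87 d

y/L₀ = 1 − e^(−k_d t) = 0.79 ⇒ e^(−k_d t) = 0.210
t = −ln(0.210) / 0.176 = 1.561 / 0.176 = 8.867 d.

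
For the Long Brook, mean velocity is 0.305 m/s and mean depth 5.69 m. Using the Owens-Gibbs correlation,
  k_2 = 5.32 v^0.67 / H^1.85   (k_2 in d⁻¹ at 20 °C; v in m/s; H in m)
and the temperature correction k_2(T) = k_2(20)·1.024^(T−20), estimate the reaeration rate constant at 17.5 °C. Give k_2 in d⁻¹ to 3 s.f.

k_2 ≈ 0.0907 d⁻¹

k_2(20) = 5.32 × 0.305^0.67 / 5.69^1.85 = 5.32 × 0.4513 / 24.94 = 0.09626 d⁻¹.
k_2(17.5) = 0.09626 × 1.024^(17.5−20) = 0.09626 × 0.9424 = 0.09072 d⁻¹.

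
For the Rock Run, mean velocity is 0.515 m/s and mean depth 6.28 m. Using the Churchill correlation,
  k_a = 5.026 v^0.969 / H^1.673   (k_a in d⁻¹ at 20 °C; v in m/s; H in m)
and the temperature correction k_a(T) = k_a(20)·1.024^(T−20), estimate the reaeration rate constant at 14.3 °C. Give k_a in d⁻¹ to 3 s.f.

k_a(20) = 5.026 × 0.515^0.969 / 6.28^1.673 = 5.026 × 0.5257 / 21.63 = 0.1222 d⁻¹.
k_a(14.3) = 0.1222 × 1.024^(14.3−20) = 0.1222 × 0.8736 = 0.1067 d⁻¹.

k_a ≈ 0.107 d⁻¹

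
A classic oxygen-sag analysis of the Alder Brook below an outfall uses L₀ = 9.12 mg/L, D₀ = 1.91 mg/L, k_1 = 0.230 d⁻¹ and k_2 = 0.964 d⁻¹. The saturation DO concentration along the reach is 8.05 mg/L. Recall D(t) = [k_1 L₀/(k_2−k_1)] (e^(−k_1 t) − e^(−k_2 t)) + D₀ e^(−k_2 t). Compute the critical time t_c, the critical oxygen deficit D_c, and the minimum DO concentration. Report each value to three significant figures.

t_c = [1/(k_2−k_1)] ln[(k_2/k_1)(1 − D₀(k_2−k_1)/(k_1 L₀))]
= [1/(0.964−0.230)] ln[(0.964/0.230)(1 − 1.91×0.7340/(0.230×9.12))]
= (1/0.7340) ln[4.191 × 0.3316] = 1.362 × ln(1.390) = 1.362 × 0.3293 = 0.4487 d.
L(t_c) = L₀ e^(−k_1 t_c) = 9.12 × 0.9020 = 8.226 mg/L, and at the critical point k_2 D_c = k_1 L, so D_c = (0.230/0.964) × 8.226 = 1.963 mg/L.
Minimum DO = C_s − D_c = 8.05 − 1.963 = 6.087 mg/L.

t_c ≈ 0.449 d; D_c ≈ 1.96 mg/L; min DO ≈ 6.09 mg/L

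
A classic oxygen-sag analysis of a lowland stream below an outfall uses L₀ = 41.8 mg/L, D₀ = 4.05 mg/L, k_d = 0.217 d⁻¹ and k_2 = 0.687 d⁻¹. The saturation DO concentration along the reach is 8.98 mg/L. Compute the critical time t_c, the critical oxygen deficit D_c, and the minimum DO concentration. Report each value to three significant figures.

t_c ≈ 1.95 d; D_c ≈ 8.65 mg/L; min DO ≈ 0.334 mg/L

With k_2/k_d = 3.166 and 1 − D₀(k_2−k_d)/(k_d L₀) = 0.7901,
t_c = ln(3.166 × 0.7901) / (0.687 − 0.217) = ln(2.502) / 0.4700 = 0.9169/0.4700 = 1.951 d.
L(t_c) = L₀ e^(−k_d t_c) = 41.8 × 0.6549 = 27.37 mg/L, and at the critical point k_2 D_c = k_d L, so D_c = (0.217/0.687) × 27.37 = 8.646 mg/L.
Minimum DO = C_s − D_c = 8.98 − 8.646 = 0.3338 mg/L.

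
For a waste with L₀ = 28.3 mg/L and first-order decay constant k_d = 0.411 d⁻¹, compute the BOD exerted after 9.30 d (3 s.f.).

y ≈ 27.7 mg/L

y_t = L₀(1 − e^(−k_d t)) = 28.3 × (1 − e^(−0.411×9.30))
= 28.3 × (1 − 0.02188) = 28.3 × 0.9781 = 27.68 mg/L.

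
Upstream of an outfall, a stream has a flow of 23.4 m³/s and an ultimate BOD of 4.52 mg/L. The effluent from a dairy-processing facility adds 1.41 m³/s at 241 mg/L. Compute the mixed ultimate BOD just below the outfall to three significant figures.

18.0 mg/L

Flow-weighted mixing: C = (Q_r C_r + Q_w C_w)/(Q_r + Q_w)
= (23.4×4.52 + 1.41×241)/(23.4 + 1.41) = 445.6/24.81 = 17.96 mg/L.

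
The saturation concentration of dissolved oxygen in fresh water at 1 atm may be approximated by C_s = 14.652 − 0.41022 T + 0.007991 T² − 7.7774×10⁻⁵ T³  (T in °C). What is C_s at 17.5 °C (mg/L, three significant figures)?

C_s = 14.652 − 0.41022×17.5 + 0.007991×17.5² − 7.7774×10⁻⁵×17.5³ = 9.504 mg/L.

C_s ≈ 9.50 mg/L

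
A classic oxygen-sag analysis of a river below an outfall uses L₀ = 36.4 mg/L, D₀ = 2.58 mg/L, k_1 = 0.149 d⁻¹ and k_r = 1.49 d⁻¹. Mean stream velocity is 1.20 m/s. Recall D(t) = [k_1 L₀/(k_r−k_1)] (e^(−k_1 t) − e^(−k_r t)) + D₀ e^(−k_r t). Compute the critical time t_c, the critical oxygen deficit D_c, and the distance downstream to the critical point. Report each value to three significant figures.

t_c ≈ 0.960 d; D_c ≈ 3.16 mg/L; x_c ≈ 99.5 km

With k_r/k_1 = 10.00 and 1 − D₀(k_r−k_1)/(k_1 L₀) = 0.3621,
t_c = ln(10.00 × 0.3621) / (1.49 − 0.149) = ln(3.621) / 1.341 = 1.287/1.341 = 0.9595 d.
L(t_c) = L₀ e^(−k_1 t_c) = 36.4 × 0.8668 = 31.55 mg/L, and at the critical point k_r D_c = k_1 L, so D_c = (0.149/1.49) × 31.55 = 3.155 mg/L.
x_c = v t_c = 1.20 m/s × 0.9595 d × 86400 s/d = 99480 m ≈ 99.5 km.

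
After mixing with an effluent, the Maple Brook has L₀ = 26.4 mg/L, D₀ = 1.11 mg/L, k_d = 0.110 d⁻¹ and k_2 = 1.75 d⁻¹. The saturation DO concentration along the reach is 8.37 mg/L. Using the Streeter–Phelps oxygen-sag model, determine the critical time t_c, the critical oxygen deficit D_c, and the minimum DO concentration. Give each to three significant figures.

t_c ≈ 1.09 d; D_c ≈ 1.47 mg/L; min DO ≈ 6.90 mg/L

At the critical point dD/dt = 0, so k_d L₀ e^(−k_d t) = k_2 D. Substituting D(t) from the Streeter–Phelps equation and solving for t gives
t_c = ln[(k_2/k_d)(1 − D₀(k_2−k_d)/(k_d L₀))] / (k_2−k_d).
Here k_2−k_d = 1.640 d⁻¹ and 1 − D₀(k_2−k_d)/(k_d L₀) = 1 − 1.11×1.640/(0.110×26.4) = 0.3731, so
t_c = ln(15.91 × 0.3731) / 1.640 = 1.781 / 1.640 = 1.086 d.
L(t_c) = L₀ e^(−k_d t_c) = 26.4 × 0.8874 = 23.43 mg/L, and at the critical point k_2 D_c = k_d L, so D_c = (0.110/1.75) × 23.43 = 1.473 mg/L.
Minimum DO = C_s − D_c = 8.37 − 1.473 = 6.897 mg/L.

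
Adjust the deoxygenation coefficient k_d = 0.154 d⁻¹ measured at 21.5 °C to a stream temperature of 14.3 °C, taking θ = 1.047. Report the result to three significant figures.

k_d(T₂) = k_d(T₁) · θ^(T₂−T₁) = 0.154 × 1.047^(14.3−21.5)
= 0.154 × 1.047^-7.20 = 0.154 × 0.7184 = 0.1106 d⁻¹.

k_d ≈ 0.111 d⁻¹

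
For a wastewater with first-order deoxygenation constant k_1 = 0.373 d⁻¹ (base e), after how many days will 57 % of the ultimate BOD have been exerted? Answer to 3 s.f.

t ≈ 2.26 d

y/L₀ = 1 − e^(−k_1 t) = 0.57 ⇒ e^(−k_1 t) = 0.430
t = −ln(0.430) / 0.373 = 0.8440 / 0.373 = 2.263 d.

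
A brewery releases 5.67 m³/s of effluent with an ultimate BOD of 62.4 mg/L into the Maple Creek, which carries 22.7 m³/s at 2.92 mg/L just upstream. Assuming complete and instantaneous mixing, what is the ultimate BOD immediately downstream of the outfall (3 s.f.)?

14.8 mg/L

Flow-weighted mixing: C = (Q_r C_r + Q_w C_w)/(Q_r + Q_w)
= (22.7×2.92 + 5.67×62.4)/(22.7 + 5.67) = 420.1/28.37 = 14.81 mg/L.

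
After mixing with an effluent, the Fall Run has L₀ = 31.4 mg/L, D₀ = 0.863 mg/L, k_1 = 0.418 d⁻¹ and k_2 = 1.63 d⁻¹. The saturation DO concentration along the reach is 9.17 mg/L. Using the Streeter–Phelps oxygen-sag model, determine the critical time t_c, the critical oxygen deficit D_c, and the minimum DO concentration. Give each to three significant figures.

With k_2/k_1 = 3.900 and 1 − D₀(k_2−k_1)/(k_1 L₀) = 0.9203,
t_c = ln(3.900 × 0.9203) / (1.63 − 0.418) = ln(3.589) / 1.212 = 1.278/1.212 = 1.054 d.
L(t_c) = L₀ e^(−k_1 t_c) = 31.4 × 0.6436 = 20.21 mg/L, and at the critical point k_2 D_c = k_1 L, so D_c = (0.418/1.63) × 20.21 = 5.182 mg/L.
Minimum DO = C_s − D_c = 9.17 − 5.182 = 3.988 mg/L.

t_c ≈ 1.05 d; D_c ≈ 5.18 mg/L; min DO ≈ 3.99 mg/L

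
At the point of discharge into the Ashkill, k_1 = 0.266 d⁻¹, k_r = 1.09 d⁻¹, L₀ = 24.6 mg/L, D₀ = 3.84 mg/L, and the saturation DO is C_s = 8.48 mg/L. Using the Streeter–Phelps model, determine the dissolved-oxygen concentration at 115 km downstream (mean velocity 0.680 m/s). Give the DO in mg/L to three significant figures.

DO ≈ 4.25 mg/L

Travel time t = x/v = 115 km / (0.680 m/s) = 115000 m / 0.680 m/s = 169100 s = 1.957 d.
k_1 L₀/(k_r−k_1) = 0.266×24.6/(1.09−0.266) = 6.544/0.8240 = 7.941 mg/L.
e^(−k_1 t) = e^(−0.266×1.957) = 0.5941; e^(−k_r t) = e^(−1.09×1.957) = 0.1184.
D = 7.941 × (0.5941 − 0.1184) + 3.84 × 0.1184 = 3.778 + 0.4547 = 4.232 mg/L.
DO = C_s − D = 8.48 − 4.232 = 4.248 mg/L.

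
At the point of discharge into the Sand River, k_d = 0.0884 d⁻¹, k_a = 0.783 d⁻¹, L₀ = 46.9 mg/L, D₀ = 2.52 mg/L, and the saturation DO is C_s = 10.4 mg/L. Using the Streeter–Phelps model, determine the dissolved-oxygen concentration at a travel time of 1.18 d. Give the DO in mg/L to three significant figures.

DO ≈ 6.39 mg/L

k_d L₀/(k_a−k_d) = 0.0884×46.9/(0.783−0.0884) = 4.146/0.6946 = 5.969 mg/L.
e^(−k_d t) = e^(−0.0884×1.180) = 0.9009; e^(−k_a t) = e^(−0.783×1.180) = 0.3970.
D = 5.969 × (0.9009 − 0.3970) + 2.52 × 0.3970 = 3.008 + 1.000 = 4.009 mg/L.
DO = C_s − D = 10.4 − 4.009 = 6.391 mg/L.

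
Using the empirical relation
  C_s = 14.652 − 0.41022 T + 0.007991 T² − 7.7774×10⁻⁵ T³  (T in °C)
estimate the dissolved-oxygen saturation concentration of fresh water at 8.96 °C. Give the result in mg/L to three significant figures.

C_s ≈ 11.6 mg/L

C_s = 14.652 − 0.41022×8.96 + 0.007991×8.96² − 7.7774×10⁻⁵×8.96³ = 11.56 mg/L.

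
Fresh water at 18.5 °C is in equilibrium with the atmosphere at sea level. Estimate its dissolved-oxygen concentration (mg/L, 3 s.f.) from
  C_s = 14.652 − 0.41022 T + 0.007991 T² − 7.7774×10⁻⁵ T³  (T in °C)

C_s ≈ 9.31 mg/L

C_s = 14.652 − 0.41022×18.5 + 0.007991×18.5² − 7.7774×10⁻⁵×18.5³ = 9.305 mg/L.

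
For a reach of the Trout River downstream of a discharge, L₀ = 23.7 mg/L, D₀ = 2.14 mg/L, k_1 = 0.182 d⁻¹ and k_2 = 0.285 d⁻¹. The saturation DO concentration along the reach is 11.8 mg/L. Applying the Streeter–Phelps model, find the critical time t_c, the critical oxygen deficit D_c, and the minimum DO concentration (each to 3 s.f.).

t_c ≈ 3.84 d; D_c ≈ 7.52 mg/L; min DO ≈ 4.28 mg/L

t_c = [1/(k_2−k_1)] ln[(k_2/k_1)(1 − D₀(k_2−k_1)/(k_1 L₀))]
= [1/(0.285−0.182)] ln[(0.285/0.182)(1 − 2.14×0.1030/(0.182×23.7))]
= (1/0.1030) ln[1.566 × 0.9489] = 9.709 × ln(1.486) = 9.709 × 0.3960 = 3.845 d.
D_c = (k_1/k_2) L₀ e^(−k_1 t_c) = (0.182/0.285) × 23.7 × e^(−0.182×3.845) = 0.6386 × 23.7 × 0.4967 = 7.517 mg/L.
Minimum DO = C_s − D_c = 11.8 − 7.517 = 4.283 mg/L.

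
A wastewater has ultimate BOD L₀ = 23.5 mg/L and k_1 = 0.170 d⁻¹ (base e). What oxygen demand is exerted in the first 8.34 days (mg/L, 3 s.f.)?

y_t = L₀(1 − e^(−k_1 t)) = 23.5 × (1 − e^(−0.170×8.34))
= 23.5 × (1 − 0.2422) = 23.5 × 0.7578 = 17.81 mg/L.

y ≈ 17.8 mg/L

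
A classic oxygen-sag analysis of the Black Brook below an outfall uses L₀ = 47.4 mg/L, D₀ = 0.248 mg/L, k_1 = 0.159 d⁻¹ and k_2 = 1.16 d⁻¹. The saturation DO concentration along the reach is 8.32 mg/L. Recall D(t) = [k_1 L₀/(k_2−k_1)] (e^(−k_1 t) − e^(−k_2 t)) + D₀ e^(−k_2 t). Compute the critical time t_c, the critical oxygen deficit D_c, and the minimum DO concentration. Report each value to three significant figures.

t_c ≈ 1.95 d; D_c ≈ 4.76 mg/L; min DO ≈ 3.56 mg/L

At the critical point dD/dt = 0, so k_1 L₀ e^(−k_1 t) = k_2 D. Substituting D(t) from the Streeter–Phelps equation and solving for t gives
t_c = ln[(k_2/k_1)(1 − D₀(k_2−k_1)/(k_1 L₀))] / (k_2−k_1).
Here k_2−k_1 = 1.001 d⁻¹ and 1 − D₀(k_2−k_1)/(k_1 L₀) = 1 − 0.248×1.001/(0.159×47.4) = 0.9671, so
t_c = ln(7.296 × 0.9671) / 1.001 = 1.954 / 1.001 = 1.952 d.
L(t_c) = L₀ e^(−k_1 t_c) = 47.4 × 0.7332 = 34.75 mg/L, and at the critical point k_2 D_c = k_1 L, so D_c = (0.159/1.16) × 34.75 = 4.764 mg/L.
Minimum DO = C_s − D_c = 8.32 − 4.764 = 3.556 mg/L.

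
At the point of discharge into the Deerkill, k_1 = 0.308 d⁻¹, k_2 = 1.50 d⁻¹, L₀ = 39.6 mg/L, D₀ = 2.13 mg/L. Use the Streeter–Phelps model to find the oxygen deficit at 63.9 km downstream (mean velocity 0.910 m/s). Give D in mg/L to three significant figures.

D ≈ 5.57 mg/L

Travel time t = x/v = 63.9 km / (0.910 m/s) = 63900 m / 0.910 m/s = 70220 s = 0.8127 d.
k_1 L₀/(k_2−k_1) = 0.308×39.6/(1.50−0.308) = 12.20/1.192 = 10.23 mg/L.
e^(−k_1 t) = e^(−0.308×0.8127) = 0.7786; e^(−k_2 t) = e^(−1.50×0.8127) = 0.2955.
D = 10.23 × (0.7786 − 0.2955) + 2.13 × 0.2955 = 4.943 + 0.6294 = 5.572 mg/L.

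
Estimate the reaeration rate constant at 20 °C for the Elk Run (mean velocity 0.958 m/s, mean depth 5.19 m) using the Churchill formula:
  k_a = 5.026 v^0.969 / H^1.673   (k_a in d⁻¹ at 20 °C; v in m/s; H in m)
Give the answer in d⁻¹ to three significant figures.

k_a ≈ 0.307 d⁻¹

k_a = 5.026 × 0.958^0.969 / 5.19^1.673 = 5.026 × 0.9593 / 15.72 = 0.3067 d⁻¹.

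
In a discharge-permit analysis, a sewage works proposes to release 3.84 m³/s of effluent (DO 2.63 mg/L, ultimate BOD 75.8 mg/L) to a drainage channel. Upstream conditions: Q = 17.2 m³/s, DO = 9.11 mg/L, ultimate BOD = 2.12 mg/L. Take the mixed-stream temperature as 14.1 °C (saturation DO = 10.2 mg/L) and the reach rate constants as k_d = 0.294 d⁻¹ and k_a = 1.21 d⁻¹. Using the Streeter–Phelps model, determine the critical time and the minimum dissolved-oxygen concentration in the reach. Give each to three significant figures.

Mixed DO = (17.2×9.11 + 3.84×2.63)/(17.2+3.84) = 166.8/21.04 = 7.927 mg/L.
Mixed L₀ = (17.2×2.12 + 3.84×75.8)/(21.04) = 327.5/21.04 = 15.57 mg/L.
Initial deficit D₀ = C_s − DO₀ = 10.2 − 7.927 = 2.273 mg/L.
t_c = (1/0.9160) ln[(1.21/0.294)(1 − 2.273×0.9160/(0.294×15.57))] = 1.092 × ln(2.244) = 0.8822 d.
D_c = (0.294/1.21) × 15.57 × e^(−0.294×0.8822) = 0.2430 × 15.57 × 0.7715 = 2.918 mg/L.
Minimum DO = 10.2 − 2.918 = 7.282 mg/L.

t_c ≈ 0.882 d; minimum DO ≈ 7.28 mg/L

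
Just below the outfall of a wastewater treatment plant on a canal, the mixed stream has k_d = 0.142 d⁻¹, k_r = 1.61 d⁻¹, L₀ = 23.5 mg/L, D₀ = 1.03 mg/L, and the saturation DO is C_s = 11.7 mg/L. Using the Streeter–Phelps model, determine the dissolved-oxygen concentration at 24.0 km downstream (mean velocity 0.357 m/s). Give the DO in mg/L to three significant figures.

DO ≈ 10.0 mg/L

Travel time t = x/v = 24.0 km / (0.357 m/s) = 24000 m / 0.357 m/s = 67230 s = 0.7781 d.
k_d L₀/(k_r−k_d) = 0.142×23.5/(1.61−0.142) = 3.337/1.468 = 2.273 mg/L.
e^(−k_d t) = e^(−0.142×0.7781) = 0.8954; e^(−k_r t) = e^(−1.61×0.7781) = 0.2857.
D = 2.273 × (0.8954 − 0.2857) + 1.03 × 0.2857 = 1.386 + 0.2943 = 1.680 mg/L.
DO = C_s − D = 11.7 − 1.680 = 10.02 mg/L.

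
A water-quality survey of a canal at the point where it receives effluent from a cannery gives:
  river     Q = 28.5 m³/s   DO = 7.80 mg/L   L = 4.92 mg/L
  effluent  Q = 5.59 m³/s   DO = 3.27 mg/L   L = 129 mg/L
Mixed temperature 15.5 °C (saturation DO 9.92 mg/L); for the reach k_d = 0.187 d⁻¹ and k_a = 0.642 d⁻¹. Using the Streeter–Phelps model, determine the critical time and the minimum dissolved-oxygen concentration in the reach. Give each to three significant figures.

t_c ≈ 2.00 d; minimum DO ≈ 4.86 mg/L

Mixed DO = (28.5×7.80 + 5.59×3.27)/(28.5+5.59) = 240.6/34.09 = 7.057 mg/L.
Mixed L₀ = (28.5×4.92 + 5.59×129)/(34.09) = 861.3/34.09 = 25.27 mg/L.
Initial deficit D₀ = C_s − DO₀ = 9.92 − 7.057 = 2.863 mg/L.
t_c = (1/0.4550) ln[(0.642/0.187)(1 − 2.863×0.4550/(0.187×25.27))] = 2.198 × ln(2.487) = 2.002 d.
D_c = (0.187/0.642) × 25.27 × e^(−0.187×2.002) = 0.2913 × 25.27 × 0.6877 = 5.061 mg/L.
Minimum DO = 9.92 − 5.061 = 4.859 mg/L.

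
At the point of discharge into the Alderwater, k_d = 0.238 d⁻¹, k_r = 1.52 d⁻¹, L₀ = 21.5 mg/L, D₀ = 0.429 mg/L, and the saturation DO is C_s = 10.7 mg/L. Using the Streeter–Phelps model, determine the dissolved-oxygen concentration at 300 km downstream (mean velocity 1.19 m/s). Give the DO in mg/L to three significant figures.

DO ≈ 8.75 mg/L

Travel time t = x/v = 300 km / (1.19 m/s) = 300000 m / 1.19 m/s = 252100 s = 2.918 d.
k_d L₀/(k_r−k_d) = 0.238×21.5/(1.52−0.238) = 5.117/1.282 = 3.991 mg/L.
e^(−k_d t) = e^(−0.238×2.918) = 0.4994; e^(−k_r t) = e^(−1.52×2.918) = 0.01185.
D = 3.991 × (0.4994 − 0.01185) + 0.429 × 0.01185 = 1.946 + 0.005085 = 1.951 mg/L.
DO = C_s − D = 10.7 − 1.951 = 8.749 mg/L.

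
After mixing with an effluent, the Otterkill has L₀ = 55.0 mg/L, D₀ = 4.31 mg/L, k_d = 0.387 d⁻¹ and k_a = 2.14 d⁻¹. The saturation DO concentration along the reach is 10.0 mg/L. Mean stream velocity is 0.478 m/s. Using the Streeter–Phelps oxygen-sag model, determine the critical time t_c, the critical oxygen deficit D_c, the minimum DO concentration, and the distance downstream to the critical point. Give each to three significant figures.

t_c ≈ 0.725 d; D_c ≈ 7.51 mg/L; min DO ≈ 2.49 mg/L; x_c ≈ 30.0 km

With k_a/k_d = 5.530 and 1 − D₀(k_a−k_d)/(k_d L₀) = 0.6450,
t_c = ln(5.530 × 0.6450) / (2.14 − 0.387) = ln(3.567) / 1.753 = 1.272/1.753 = 0.7254 d.
D_c = (k_d/k_a) L₀ e^(−k_d t_c) = (0.387/2.14) × 55.0 × e^(−0.387×0.7254) = 0.1808 × 55.0 × 0.7552 = 7.512 mg/L.
Minimum DO = C_s − D_c = 10.0 − 7.512 = 2.488 mg/L.
x_c = v t_c = 0.478 m/s × 0.7254 d × 86400 s/d = 29960 m ≈ 30.0 km.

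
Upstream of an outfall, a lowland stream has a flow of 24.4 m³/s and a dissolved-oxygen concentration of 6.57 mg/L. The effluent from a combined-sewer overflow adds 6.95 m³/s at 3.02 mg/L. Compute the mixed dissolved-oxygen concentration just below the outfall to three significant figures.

Flow-weighted mixing: C = (Q_r C_r + Q_w C_w)/(Q_r + Q_w)
= (24.4×6.57 + 6.95×3.02)/(24.4 + 6.95) = 181.3/31.35 = 5.783 mg/L.

5.78 mg/L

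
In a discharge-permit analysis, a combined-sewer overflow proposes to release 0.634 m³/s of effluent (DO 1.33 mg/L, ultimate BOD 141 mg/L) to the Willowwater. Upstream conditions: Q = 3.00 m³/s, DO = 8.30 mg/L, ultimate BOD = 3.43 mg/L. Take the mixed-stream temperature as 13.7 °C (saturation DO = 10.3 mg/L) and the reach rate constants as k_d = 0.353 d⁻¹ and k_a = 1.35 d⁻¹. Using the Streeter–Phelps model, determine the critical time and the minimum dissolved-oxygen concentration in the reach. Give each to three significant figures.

Mixed DO = (3.00×8.30 + 0.634×1.33)/(3.00+0.634) = 25.74/3.634 = 7.084 mg/L.
Mixed L₀ = (3.00×3.43 + 0.634×141)/(3.634) = 99.68/3.634 = 27.43 mg/L.
Initial deficit D₀ = C_s − DO₀ = 10.3 − 7.084 = 3.216 mg/L.
t_c = (1/0.9970) ln[(1.35/0.353)(1 − 3.216×0.9970/(0.353×27.43))] = 1.003 × ln(2.558) = 0.9421 d.
D_c = (0.353/1.35) × 27.43 × e^(−0.353×0.9421) = 0.2615 × 27.43 × 0.7171 = 5.144 mg/L.
Minimum DO = 10.3 − 5.144 = 5.156 mg/L.

t_c ≈ 0.942 d; minimum DO ≈ 5.16 mg/L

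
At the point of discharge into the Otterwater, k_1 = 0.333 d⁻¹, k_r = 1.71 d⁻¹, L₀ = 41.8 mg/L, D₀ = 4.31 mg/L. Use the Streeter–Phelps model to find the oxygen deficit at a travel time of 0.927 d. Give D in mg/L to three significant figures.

D ≈ 6.24 mg/L

k_1 L₀/(k_r−k_1) = 0.333×41.8/(1.71−0.333) = 13.92/1.377 = 10.11 mg/L.
e^(−k_1 t) = e^(−0.333×0.9270) = 0.7344; e^(−k_r t) = e^(−1.71×0.9270) = 0.2049.
D = 10.11 × (0.7344 − 0.2049) + 4.31 × 0.2049 = 5.352 + 0.8832 = 6.236 mg/L.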